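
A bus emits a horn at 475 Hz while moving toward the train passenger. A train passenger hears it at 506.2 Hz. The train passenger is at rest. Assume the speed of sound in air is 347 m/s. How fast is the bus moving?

f' = f · v/(v − v_s) ⇒ v_s = v · |1 − f/f'|.
v_s = 347 × |1 − 475/506.2| = 347 × 0.06164 ≈ 21.4 m/s.

21.4 m/s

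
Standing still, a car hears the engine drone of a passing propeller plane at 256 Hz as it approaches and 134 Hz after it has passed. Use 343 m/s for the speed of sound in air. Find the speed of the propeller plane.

107 m/s

f₁/f₂ = (v + v_s)/(v − v_s), so v_s = v · (f₁ − f₂)/(f₁ + f₂).
v_s = 343 × (256 − 134)/(256 + 134) = 343 × 122/390 ≈ 107 m/s.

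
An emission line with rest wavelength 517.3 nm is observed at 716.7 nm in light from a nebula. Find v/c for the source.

λ'/λ₀ = 1.3855 > 1 (redshift), so the source is receding.
λ'/λ₀ = √((1 + β)/(1 − β)) for a receding source ⇒ β = (r² − 1)/(r² + 1) with r = λ'/λ₀.
β = (1.9195 − 1)/(1.9195 + 1) ≈ 0.315.

0.315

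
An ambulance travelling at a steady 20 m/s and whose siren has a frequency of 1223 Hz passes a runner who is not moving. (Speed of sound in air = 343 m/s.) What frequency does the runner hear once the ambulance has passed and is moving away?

1156 Hz

Receding: f₂ = f · v/(v + v_s) = 1223 × 343/363 ≈ 1156 Hz.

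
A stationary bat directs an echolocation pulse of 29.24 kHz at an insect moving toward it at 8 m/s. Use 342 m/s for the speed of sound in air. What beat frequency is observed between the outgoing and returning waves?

1401 Hz

The insect first receives the wave as a moving observer: f₁ = f₀ · (v + u)/v = 29.24 × (342 + 8)/342 ≈ 29.924 kHz.
On reflection it acts as a source moving toward the stationary detector: f₂ = f₁ · v/(v − u) = 29.924 × 342/334 ≈ 30.641 kHz.
Equivalently f₂ = f₀ · (v + u)/(v − u).
Beat frequency (with f₀ = 29240 Hz): |f₂ − f₀| = 2u·f₀/(v − u) = 2 × 8 × 29240/334 ≈ 1401 Hz.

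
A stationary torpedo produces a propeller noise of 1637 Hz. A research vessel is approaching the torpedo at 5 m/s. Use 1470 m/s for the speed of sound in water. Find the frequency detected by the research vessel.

Only the observer moves, toward the source, so f' = f · (v + v_o)/v.
f' = 1637 × (1470 + 5)/1470 = 1637 × 1475/1470 ≈ 1643 Hz.

1643 Hz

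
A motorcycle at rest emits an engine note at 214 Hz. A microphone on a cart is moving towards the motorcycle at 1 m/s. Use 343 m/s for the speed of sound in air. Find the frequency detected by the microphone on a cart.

Moving observer, stationary source: f' = f · (v + v_o)/v.
f' = 214 × (343 + 1)/343 = 214 × 344/343 ≈ 215 Hz.

215 Hz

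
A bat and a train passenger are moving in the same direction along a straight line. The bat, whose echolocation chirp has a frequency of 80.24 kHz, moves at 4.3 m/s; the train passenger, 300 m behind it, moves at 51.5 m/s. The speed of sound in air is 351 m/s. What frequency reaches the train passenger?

90.9 kHz

The train passenger is behind, so the bat is moving away from it while the train passenger is moving toward the bat.
With source receding and observer approaching, f' = f · (v + v_o)/(v + v_s).
f' = 80.24 × (351 + 51.5)/(351 + 4.3) = 80.24 × 402.5/355.3 ≈ 90.9 kHz.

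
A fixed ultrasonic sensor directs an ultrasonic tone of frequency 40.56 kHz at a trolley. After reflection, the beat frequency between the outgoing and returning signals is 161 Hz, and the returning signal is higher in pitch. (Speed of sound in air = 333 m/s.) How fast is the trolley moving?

0.66 m/s

Double Doppler shift off a moving reflector: f₂ = f₀ · (v + u)/(v − u) (u > 0 toward emitter).
Returning signal is higher, so f₂ = f₀ + Δf = 40560 + 161 = 40721 Hz.
Rearranging, u = v · (f₂ − f₀)/(f₂ + f₀) = 333 × 161/81281 ≈ 0.66 m/s.
So the trolley is moving at 0.66 m/s toward the emitter.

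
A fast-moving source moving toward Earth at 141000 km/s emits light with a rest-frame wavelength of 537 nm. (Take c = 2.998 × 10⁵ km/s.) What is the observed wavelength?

β = v/c = 141000/299800 = 0.4703.
Relativistic Doppler for wavelength: λ' = λ₀ · √((1 − β)/(1 + β)).
λ' = 537 × √(0.5297/1.4703) = 537 × 0.60021 ≈ 322.3 nm.

322.3 nm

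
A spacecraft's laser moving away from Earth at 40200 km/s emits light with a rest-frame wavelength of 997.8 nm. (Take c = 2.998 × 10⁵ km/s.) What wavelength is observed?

β = v/c = 40200/299800 = 0.1341.
Relativistic Doppler for wavelength: λ' = λ₀ · √((1 + β)/(1 − β)).
λ' = 997.8 × √(1.1341/0.8659) = 997.8 × 1.14442 ≈ 1141.9 nm.

1141.9 nm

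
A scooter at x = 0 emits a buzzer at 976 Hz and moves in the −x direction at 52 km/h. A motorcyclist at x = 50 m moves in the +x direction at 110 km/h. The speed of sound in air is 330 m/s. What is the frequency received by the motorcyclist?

848 Hz

52 km/h = 14.44 m/s; 110 km/h = 30.56 m/s.
The observer lies on the +x side, so the source is heading away from the observer and the observer is heading away from the source.
Both move, so f' = f · (v − v_o)/(v + v_s).
f' = 976 × (330 − 30.56)/(330 + 14.44) = 976 × 299.44/344.44 ≈ 848 Hz.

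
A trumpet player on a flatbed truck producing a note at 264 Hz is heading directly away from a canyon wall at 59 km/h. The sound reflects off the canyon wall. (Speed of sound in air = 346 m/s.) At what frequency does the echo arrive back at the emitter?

240 Hz

59 km/h = 16.39 m/s.
The canyon wall receives the sound from a moving source: f₁ = f₀ · v/(v + v_e) = 264 × 346/362.39 ≈ 252 Hz.
On the return leg the trumpet player on a flatbed truck is a moving observer: f₂ = f₁ · (v − v_e)/v = 252 × 329.61/346 ≈ 240 Hz.
Equivalently f₂ = f₀ · (v − v_e)/(v + v_e).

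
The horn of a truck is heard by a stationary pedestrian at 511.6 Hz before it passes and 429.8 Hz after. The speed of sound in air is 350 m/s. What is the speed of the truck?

f₁/f₂ = (v + v_s)/(v − v_s), so v_s = v · (f₁ − f₂)/(f₁ + f₂).
v_s = 350 × (511.6 − 429.8)/(511.6 + 429.8) = 350 × 81.8/941.4 ≈ 30 m/s.

30 m/s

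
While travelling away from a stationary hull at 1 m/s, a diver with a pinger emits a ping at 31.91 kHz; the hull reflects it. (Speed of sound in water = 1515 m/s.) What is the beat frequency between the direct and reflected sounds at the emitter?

The hull receives the sound from a moving source: f₁ = f₀ · v/(v + v_e) = 31.91 × 1515/1516 ≈ 31.8890 kHz.
On the return leg the diver with a pinger is a moving observer: f₂ = f₁ · (v − v_e)/v = 31.8890 × 1514/1515 ≈ 31.8679 kHz.
Beat against the emitted tone (with f₀ = 31910 Hz): |f₂ − f₀| = 2v_e·f₀/(v + v_e) = 2 × 1 × 31910/1516 ≈ 42.1 Hz.

42.1 Hz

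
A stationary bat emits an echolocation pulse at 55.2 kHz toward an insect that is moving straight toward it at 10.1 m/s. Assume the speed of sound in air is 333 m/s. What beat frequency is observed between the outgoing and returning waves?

The insect first receives the wave as a moving observer: f₁ = f₀ · (v + u)/v = 55.2 × (333 + 10.1)/333 ≈ 56.87 kHz.
On reflection it acts as a source moving toward the stationary detector: f₂ = f₁ · v/(v − u) = 56.87 × 333/322.9 ≈ 58.65 kHz.
Equivalently f₂ = f₀ · (v + u)/(v − u).
Beat frequency (with f₀ = 55200 Hz): |f₂ − f₀| = 2u·f₀/(v − u) = 2 × 10.1 × 55200/322.9 ≈ 3453 Hz.

3453 Hz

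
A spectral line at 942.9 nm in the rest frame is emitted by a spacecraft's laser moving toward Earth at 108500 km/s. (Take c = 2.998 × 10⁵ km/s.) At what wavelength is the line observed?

645.4 nm

β = v/c = 108500/299800 = 0.3619.
Relativistic Doppler for wavelength: λ' = λ₀ · √((1 − β)/(1 + β)).
λ' = 942.9 × √(0.6381/1.3619) = 942.9 × 0.68449 ≈ 645.4 nm.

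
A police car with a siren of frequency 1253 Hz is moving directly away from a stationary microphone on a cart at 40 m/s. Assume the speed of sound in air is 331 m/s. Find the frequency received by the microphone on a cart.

Moving source, stationary observer: f' = f · v/(v + v_s) since the source is receding.
f' = 1253 × 331/(331 + 40) = 1253 × 331/371 ≈ 1118 Hz.

1118 Hz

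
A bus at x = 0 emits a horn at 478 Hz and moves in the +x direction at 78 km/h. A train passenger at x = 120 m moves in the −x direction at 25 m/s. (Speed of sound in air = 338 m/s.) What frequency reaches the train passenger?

78 km/h = 21.67 m/s.
The observer lies on the +x side, so the source is heading toward the observer and the observer is heading toward the source.
With source approaching and observer approaching, f' = f · (v + v_o)/(v − v_s).
f' = 478 × (338 + 25)/(338 − 21.67) = 478 × 363/316.33 ≈ 549 Hz.

549 Hz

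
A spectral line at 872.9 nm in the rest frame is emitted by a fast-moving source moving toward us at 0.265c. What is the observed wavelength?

665.4 nm

Relativistic Doppler for wavelength: λ' = λ₀ · √((1 − β)/(1 + β)).
λ' = 872.9 × √(0.7350/1.2650) = 872.9 × 0.76225 ≈ 665.4 nm.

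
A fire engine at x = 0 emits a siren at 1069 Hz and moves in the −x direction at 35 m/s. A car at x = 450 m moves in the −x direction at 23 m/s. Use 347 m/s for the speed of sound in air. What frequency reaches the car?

The observer lies on the +x side, so the source is heading away from the observer and the observer is heading toward the source.
Both move, so f' = f · (v + v_o)/(v + v_s).
f' = 1069 × (347 + 23)/(347 + 35) = 1069 × 370/382 ≈ 1035 Hz.

1035 Hz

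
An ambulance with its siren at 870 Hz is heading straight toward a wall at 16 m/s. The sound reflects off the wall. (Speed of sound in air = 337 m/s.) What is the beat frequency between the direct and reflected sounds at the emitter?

87 Hz

The wall receives the sound from a moving source: f₁ = f₀ · v/(v − v_e) = 870 × 337/321 ≈ 913.4 Hz.
On the return leg the ambulance is a moving observer: f₂ = f₁ · (v + v_e)/v = 913.4 × 353/337 ≈ 956.7 Hz.
Beat against the emitted tone: |f₂ − f₀| = 2v_e·f₀/(v − v_e) = 2 × 16 × 870/321 ≈ 87 Hz.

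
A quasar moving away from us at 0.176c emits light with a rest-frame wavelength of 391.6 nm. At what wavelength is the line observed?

467.8 nm

Relativistic Doppler for wavelength: λ' = λ₀ · √((1 + β)/(1 − β)).
λ' = 391.6 × √(1.1760/0.8240) = 391.6 × 1.19465 ≈ 467.8 nm.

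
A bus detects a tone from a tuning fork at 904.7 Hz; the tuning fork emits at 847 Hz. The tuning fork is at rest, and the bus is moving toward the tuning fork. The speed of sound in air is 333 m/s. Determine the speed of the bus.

22.7 m/s

f' = f · (v + v_o)/v ⇒ v_o = v · |f'/f − 1|.
v_o = 333 × |904.7/847 − 1| = 333 × 0.06812 ≈ 22.7 m/s.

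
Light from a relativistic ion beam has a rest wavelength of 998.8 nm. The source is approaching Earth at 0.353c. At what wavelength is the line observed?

690.7 nm

Relativistic Doppler for wavelength: λ' = λ₀ · √((1 − β)/(1 + β)).
λ' = 998.8 × √(0.6470/1.3530) = 998.8 × 0.69152 ≈ 690.7 nm.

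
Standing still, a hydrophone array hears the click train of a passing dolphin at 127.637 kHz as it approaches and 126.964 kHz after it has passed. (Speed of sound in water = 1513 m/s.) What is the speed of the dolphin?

f₁/f₂ = (v + v_s)/(v − v_s), so v_s = v · (f₁ − f₂)/(f₁ + f₂).
v_s = 1513 × (127.637 − 126.964)/(127.637 + 126.964) = 1513 × 0.673/254.601 ≈ 4.0 m/s.

4.0 m/s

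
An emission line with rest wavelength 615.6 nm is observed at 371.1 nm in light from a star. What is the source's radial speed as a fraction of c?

λ'/λ₀ = 0.6028 < 1 (blueshift), so the source is approaching.
λ'/λ₀ = √((1 − β)/(1 + β)) for an approaching source ⇒ β = (1 − r²)/(1 + r²) with r = λ'/λ₀.
β = (1 − 0.3634)/(1 + 0.3634) ≈ 0.467.

0.467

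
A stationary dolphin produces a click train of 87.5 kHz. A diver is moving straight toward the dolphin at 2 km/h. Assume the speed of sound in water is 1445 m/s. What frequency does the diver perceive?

87.5 kHz

2 km/h = 0.5556 m/s.
Moving observer, stationary source: f' = f · (v + v_o)/v.
f' = 87.5 × (1445 + 0.5556)/1445 = 87.5 × 1445.6/1445 ≈ 87.5 kHz.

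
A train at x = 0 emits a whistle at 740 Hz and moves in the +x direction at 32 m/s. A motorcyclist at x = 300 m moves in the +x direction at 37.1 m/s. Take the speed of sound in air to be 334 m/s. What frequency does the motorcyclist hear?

The observer lies on the +x side, so the source is heading toward the observer and the observer is heading away from the source.
Both move, so f' = f · (v − v_o)/(v − v_s).
f' = 740 × (334 − 37.1)/(334 − 32) = 740 × 296.9/302 ≈ 728 Hz.

728 Hz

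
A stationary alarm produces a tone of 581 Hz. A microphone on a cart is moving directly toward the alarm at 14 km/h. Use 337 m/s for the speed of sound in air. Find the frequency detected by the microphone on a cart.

14 km/h = 3.889 m/s.
Moving observer, stationary source: f' = f · (v + v_o)/v.
f' = 581 × (337 + 3.889)/337 = 581 × 340.89/337 ≈ 588 Hz.

588 Hz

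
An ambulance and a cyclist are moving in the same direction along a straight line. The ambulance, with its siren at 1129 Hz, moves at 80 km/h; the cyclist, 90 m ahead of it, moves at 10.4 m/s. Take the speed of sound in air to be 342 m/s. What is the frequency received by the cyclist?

80 km/h = 22.22 m/s.
The cyclist is ahead, so the ambulance is moving toward it while the cyclist is moving away from the ambulance.
General Doppler shift: f' = f · (v − v_o)/(v − v_s).
f' = 1129 × (342 − 10.4)/(342 − 22.22) = 1129 × 331.6/319.78 ≈ 1171 Hz.

1171 Hz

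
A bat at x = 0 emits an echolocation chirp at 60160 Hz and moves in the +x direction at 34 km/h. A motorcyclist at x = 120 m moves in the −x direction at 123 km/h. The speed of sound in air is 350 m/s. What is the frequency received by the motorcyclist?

67864 Hz

34 km/h = 9.444 m/s; 123 km/h = 34.17 m/s.
The observer lies on the +x side, so the source is heading toward the observer and the observer is heading toward the source.
General Doppler shift: f' = f · (v + v_o)/(v − v_s).
f' = 60160 × (350 + 34.17)/(350 − 9.444) = 60160 × 384.17/340.56 ≈ 67864 Hz.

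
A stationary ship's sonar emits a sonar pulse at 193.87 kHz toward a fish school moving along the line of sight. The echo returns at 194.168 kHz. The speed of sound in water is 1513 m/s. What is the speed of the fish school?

1.16 m/s

Double Doppler shift off a moving reflector: f₂ = f₀ · (v + u)/(v − u) (u > 0 toward emitter).
Rearranging, u = v · (f₂ − f₀)/(f₂ + f₀) = 1513 × 0.298/388.038 ≈ 1.16 m/s.
So the fish school is moving at 1.16 m/s toward the emitter.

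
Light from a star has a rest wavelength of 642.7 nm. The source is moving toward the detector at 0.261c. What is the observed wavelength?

Relativistic Doppler for wavelength: λ' = λ₀ · √((1 − β)/(1 + β)).
λ' = 642.7 × √(0.7390/1.2610) = 642.7 × 0.76553 ≈ 492.0 nm.

492.0 nm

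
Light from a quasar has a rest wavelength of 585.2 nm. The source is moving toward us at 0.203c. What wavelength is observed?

476.3 nm

Relativistic Doppler for wavelength: λ' = λ₀ · √((1 − β)/(1 + β)).
λ' = 585.2 × √(0.7970/1.2030) = 585.2 × 0.81395 ≈ 476.3 nm.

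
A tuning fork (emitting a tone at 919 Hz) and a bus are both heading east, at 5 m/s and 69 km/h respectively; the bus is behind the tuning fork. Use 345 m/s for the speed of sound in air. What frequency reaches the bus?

69 km/h = 19.17 m/s.
The bus is behind, so the tuning fork is moving away from it while the bus is moving toward the tuning fork.
With source receding and observer approaching, f' = f · (v + v_o)/(v + v_s).
f' = 919 × (345 + 19.17)/(345 + 5) = 919 × 364.17/350 ≈ 956 Hz.

956 Hz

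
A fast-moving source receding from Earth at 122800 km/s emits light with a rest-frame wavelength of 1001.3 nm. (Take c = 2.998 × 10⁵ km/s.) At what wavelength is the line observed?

1547.2 nm

β = v/c = 122800/299800 = 0.4096.
Relativistic Doppler for wavelength: λ' = λ₀ · √((1 + β)/(1 − β)).
λ' = 1001.3 × √(1.4096/0.5904) = 1001.3 × 1.54518 ≈ 1547.2 nm.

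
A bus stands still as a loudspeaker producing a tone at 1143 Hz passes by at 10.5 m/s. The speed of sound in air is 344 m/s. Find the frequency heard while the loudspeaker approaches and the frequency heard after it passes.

1179 Hz approaching; 1109 Hz receding

Approaching: f₁ = f · v/(v − v_s) = 1143 × 344/333.5 ≈ 1179 Hz.
Receding: f₂ = f · v/(v + v_s) = 1143 × 344/354.5 ≈ 1109 Hz.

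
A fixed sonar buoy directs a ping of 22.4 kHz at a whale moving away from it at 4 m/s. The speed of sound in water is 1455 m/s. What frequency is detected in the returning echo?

22.3 kHz

The whale first receives the wave as a moving observer: f₁ = f₀ · (v − u)/v = 22.4 × (1455 − 4)/1455 ≈ 22.3 kHz.
On reflection it acts as a source moving away from the stationary detector: f₂ = f₁ · v/(v + u) = 22.3 × 1455/1459 ≈ 22.3 kHz.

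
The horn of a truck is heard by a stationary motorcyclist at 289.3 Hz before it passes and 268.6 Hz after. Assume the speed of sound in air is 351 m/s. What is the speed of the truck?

13.0 m/s

f₁/f₂ = (v + v_s)/(v − v_s), so v_s = v · (f₁ − f₂)/(f₁ + f₂).
v_s = 351 × (289.3 − 268.6)/(289.3 + 268.6) = 351 × 20.7/557.9 ≈ 13.0 m/s.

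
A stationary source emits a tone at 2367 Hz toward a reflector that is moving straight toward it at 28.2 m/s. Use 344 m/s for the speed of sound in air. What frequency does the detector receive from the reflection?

At the reflector (a moving observer), f₁ = f₀ · (v + u)/v = 2367 × 372.2/344 ≈ 2561 Hz.
On reflection it acts as a source moving toward the stationary detector: f₂ = f₁ · v/(v − u) = 2561 × 344/315.8 ≈ 2790 Hz.
Equivalently f₂ = f₀ · (v + u)/(v − u).

2790 Hz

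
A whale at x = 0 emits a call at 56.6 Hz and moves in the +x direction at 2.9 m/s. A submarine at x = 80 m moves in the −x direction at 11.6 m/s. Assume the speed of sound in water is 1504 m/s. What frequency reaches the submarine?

The observer lies on the +x side, so the source is heading toward the observer and the observer is heading toward the source.
General Doppler shift: f' = f · (v + v_o)/(v − v_s).
f' = 56.6 × (1504 + 11.6)/(1504 − 2.9) = 56.6 × 1515.6/1501.1 ≈ 57.1 Hz.

57.1 Hz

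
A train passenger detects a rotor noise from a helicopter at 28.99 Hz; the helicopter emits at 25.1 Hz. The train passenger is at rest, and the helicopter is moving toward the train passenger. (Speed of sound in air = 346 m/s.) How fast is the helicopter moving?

46 m/s

f' = f · v/(v − v_s) ⇒ v_s = v · |1 − f/f'|.
v_s = 346 × |1 − 25.1/28.99| = 346 × 0.1342 ≈ 46 m/s.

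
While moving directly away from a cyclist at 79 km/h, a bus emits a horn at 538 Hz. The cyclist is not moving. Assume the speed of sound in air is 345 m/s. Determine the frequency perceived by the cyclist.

506 Hz

79 km/h = 21.94 m/s.
Moving source, stationary observer: f' = f · v/(v + v_s) since the source is receding.
f' = 538 × 345/(345 + 21.94) = 538 × 345/366.9 ≈ 506 Hz.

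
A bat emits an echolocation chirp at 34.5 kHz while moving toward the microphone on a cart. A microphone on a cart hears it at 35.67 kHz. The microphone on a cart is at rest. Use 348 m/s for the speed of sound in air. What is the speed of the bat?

f' = f · v/(v − v_s) ⇒ v_s = v · |1 − f/f'|.
v_s = 348 × |1 − 34.5/35.67| = 348 × 0.0328 ≈ 11.4 m/s.

11.4 m/s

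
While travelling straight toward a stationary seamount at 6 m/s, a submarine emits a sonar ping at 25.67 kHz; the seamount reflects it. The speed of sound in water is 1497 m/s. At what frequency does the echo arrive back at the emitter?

25.9 kHz

The seamount receives the sound from a moving source: f₁ = f₀ · v/(v − v_e) = 25.67 × 1497/1491 ≈ 25.8 kHz.
On the return leg the submarine is a moving observer: f₂ = f₁ · (v + v_e)/v = 25.8 × 1503/1497 ≈ 25.9 kHz.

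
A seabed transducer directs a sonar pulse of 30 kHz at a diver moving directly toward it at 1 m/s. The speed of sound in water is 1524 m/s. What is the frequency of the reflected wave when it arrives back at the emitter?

30.0 kHz

The diver first receives the wave as a moving observer: f₁ = f₀ · (v + u)/v = 30 × (1524 + 1)/1524 ≈ 30.0 kHz.
On reflection it acts as a source moving toward the stationary detector: f₂ = f₁ · v/(v − u) = 30.0 × 1524/1523 ≈ 30.0 kHz.
Equivalently f₂ = f₀ · (v + u)/(v − u).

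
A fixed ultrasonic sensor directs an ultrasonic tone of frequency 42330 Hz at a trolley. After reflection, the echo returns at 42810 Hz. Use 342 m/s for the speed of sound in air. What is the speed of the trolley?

Double Doppler shift off a moving reflector: f₂ = f₀ · (v + u)/(v − u) (u > 0 toward emitter).
Rearranging, u = v · (f₂ − f₀)/(f₂ + f₀) = 342 × 480/85140 ≈ 1.93 m/s.
So the trolley is moving at 1.93 m/s toward the emitter.

1.93 m/s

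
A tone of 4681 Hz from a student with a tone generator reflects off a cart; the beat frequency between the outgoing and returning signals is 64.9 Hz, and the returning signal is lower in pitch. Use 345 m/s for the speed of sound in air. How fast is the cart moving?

Double Doppler shift off a moving reflector: f₂ = f₀ · (v + u)/(v − u) (u > 0 toward emitter).
Returning signal is lower, so f₂ = f₀ − Δf = 4681 − 64.9 = 4616.1 Hz.
Rearranging, u = v · (f₂ − f₀)/(f₂ + f₀) = 345 × -64.9/9297.1 ≈ -2.41 m/s.
So the cart is moving at 2.41 m/s away from the emitter.

2.41 m/s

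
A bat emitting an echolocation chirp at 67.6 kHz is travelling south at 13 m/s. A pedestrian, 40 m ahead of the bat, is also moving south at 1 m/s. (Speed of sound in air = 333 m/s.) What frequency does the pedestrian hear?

The pedestrian is ahead, so the bat is moving toward it while the pedestrian is moving away from the bat.
With source approaching and observer receding, f' = f · (v − v_o)/(v − v_s).
f' = 67.6 × (333 − 1)/(333 − 13) = 67.6 × 332/320 ≈ 70.1 kHz.

70.1 kHz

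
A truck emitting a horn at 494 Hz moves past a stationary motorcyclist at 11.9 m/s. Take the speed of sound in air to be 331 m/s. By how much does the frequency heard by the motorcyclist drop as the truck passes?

Approaching: f₁ = f · v/(v − v_s) = 494 × 331/319.1 ≈ 512.4 Hz.
Receding: f₂ = f · v/(v + v_s) = 494 × 331/342.9 ≈ 476.9 Hz.
Drop: f₁ − f₂ = 2f·v·v_s/(v² − v_s²) = 2 × 494 × 331 × 11.9/(331² − 11.9²) ≈ 35.6 Hz.

35.6 Hz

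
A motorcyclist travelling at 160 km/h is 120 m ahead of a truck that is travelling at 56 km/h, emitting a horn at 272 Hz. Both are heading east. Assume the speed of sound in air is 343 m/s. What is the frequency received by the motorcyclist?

248 Hz

56 km/h = 15.56 m/s; 160 km/h = 44.44 m/s.
The motorcyclist is ahead, so the truck is moving toward it while the motorcyclist is moving away from the truck.
General Doppler shift: f' = f · (v − v_o)/(v − v_s).
f' = 272 × (343 − 44.44)/(343 − 15.56) = 272 × 298.56/327.44 ≈ 248 Hz.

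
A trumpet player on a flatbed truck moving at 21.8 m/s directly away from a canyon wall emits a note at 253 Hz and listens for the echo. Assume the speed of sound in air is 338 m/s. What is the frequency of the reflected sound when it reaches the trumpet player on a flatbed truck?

The canyon wall receives the sound from a moving source: f₁ = f₀ · v/(v + v_e) = 253 × 338/359.8 ≈ 238 Hz.
On the return leg the trumpet player on a flatbed truck is a moving observer: f₂ = f₁ · (v − v_e)/v = 238 × 316.2/338 ≈ 222 Hz.
Equivalently f₂ = f₀ · (v − v_e)/(v + v_e).

222 Hz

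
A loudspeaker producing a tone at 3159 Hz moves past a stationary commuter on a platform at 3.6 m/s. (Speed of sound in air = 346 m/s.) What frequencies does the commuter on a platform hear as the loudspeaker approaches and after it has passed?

Approaching: f₁ = f · v/(v − v_s) = 3159 × 346/342.4 ≈ 3192 Hz.
Receding: f₂ = f · v/(v + v_s) = 3159 × 346/349.6 ≈ 3126 Hz.

3192 Hz approaching; 3126 Hz receding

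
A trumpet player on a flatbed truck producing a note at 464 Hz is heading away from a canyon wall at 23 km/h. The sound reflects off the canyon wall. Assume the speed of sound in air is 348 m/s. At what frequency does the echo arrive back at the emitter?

447 Hz

23 km/h = 6.389 m/s.
The canyon wall receives the sound from a moving source: f₁ = f₀ · v/(v + v_e) = 464 × 348/354.39 ≈ 456 Hz.
On the return leg the trumpet player on a flatbed truck is a moving observer: f₂ = f₁ · (v − v_e)/v = 456 × 341.61/348 ≈ 447 Hz.
Equivalently f₂ = f₀ · (v − v_e)/(v + v_e).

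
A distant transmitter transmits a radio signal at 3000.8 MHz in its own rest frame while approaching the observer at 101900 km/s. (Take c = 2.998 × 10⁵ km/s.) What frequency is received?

β = v/c = 101900/299800 = 0.3399.
Relativistic Doppler for frequency: f' = f₀ · √((1 + β)/(1 − β)).
f' = 3000.8 × √(1.3399/0.6601) = 3000.8 × 1.42472 ≈ 4275.3 MHz.

4275.3 MHz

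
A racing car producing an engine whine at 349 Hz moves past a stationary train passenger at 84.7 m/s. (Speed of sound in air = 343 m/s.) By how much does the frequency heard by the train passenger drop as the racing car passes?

Approaching: f₁ = f · v/(v − v_s) = 349 × 343/258.3 ≈ 463 Hz.
Receding: f₂ = f · v/(v + v_s) = 349 × 343/427.7 ≈ 280 Hz.
Drop: f₁ − f₂ = 2f·v·v_s/(v² − v_s²) = 2 × 349 × 343 × 84.7/(343² − 84.7²) ≈ 184 Hz.

184 Hz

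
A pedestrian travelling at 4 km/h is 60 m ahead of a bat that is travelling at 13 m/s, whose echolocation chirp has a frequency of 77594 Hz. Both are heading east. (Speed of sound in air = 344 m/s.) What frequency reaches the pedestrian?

4 km/h = 1.111 m/s.
The pedestrian is ahead, so the bat is moving toward it while the pedestrian is moving away from the bat.
Both move, so f' = f · (v − v_o)/(v − v_s).
f' = 77594 × (344 − 1.111)/(344 − 13) = 77594 × 342.89/331 ≈ 80381 Hz.

80381 Hz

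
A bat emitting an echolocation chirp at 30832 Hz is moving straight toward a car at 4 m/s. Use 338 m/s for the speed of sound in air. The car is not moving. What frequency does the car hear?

Moving source, stationary observer: f' = f · v/(v − v_s) since the source is approaching.
f' = 30832 × 338/(338 − 4) = 30832 × 338/334 ≈ 31201 Hz.

31201 Hz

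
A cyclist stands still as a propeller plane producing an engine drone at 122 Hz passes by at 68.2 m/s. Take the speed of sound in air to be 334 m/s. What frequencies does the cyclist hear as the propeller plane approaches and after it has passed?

Approaching: f₁ = f · v/(v − v_s) = 122 × 334/265.8 ≈ 153 Hz.
Receding: f₂ = f · v/(v + v_s) = 122 × 334/402.2 ≈ 101 Hz.

153 Hz approaching; 101 Hz receding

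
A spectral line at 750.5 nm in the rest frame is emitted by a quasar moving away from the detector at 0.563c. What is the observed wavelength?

Relativistic Doppler for wavelength: λ' = λ₀ · √((1 + β)/(1 − β)).
λ' = 750.5 × √(1.5630/0.4370) = 750.5 × 1.89121 ≈ 1419.3 nm.

1419.3 nm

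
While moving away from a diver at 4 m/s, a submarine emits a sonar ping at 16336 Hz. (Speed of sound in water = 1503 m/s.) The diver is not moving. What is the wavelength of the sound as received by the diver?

9.2 cm

Only the source moves, away from the listener, so f' = f · v/(v + v_s).
f' = 16336 × 1503/(1503 + 4) ≈ 16293 Hz.
λ' = v/f' = 1503/16292.6 ≈ 9.2 cm.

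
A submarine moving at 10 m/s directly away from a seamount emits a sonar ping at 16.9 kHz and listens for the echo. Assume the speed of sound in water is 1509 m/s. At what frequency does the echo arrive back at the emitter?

16.68 kHz

The seamount receives the sound from a moving source: f₁ = f₀ · v/(v + v_e) = 16.9 × 1509/1519 ≈ 16.79 kHz.
On the return leg the submarine is a moving observer: f₂ = f₁ · (v − v_e)/v = 16.79 × 1499/1509 ≈ 16.68 kHz.
Equivalently f₂ = f₀ · (v − v_e)/(v + v_e).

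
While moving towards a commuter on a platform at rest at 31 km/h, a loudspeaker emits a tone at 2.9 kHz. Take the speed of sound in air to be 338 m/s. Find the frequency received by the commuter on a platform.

31 km/h = 8.611 m/s.
Moving source, stationary observer: f' = f · v/(v − v_s) since the source is approaching.
f' = 2.9 × 338/(338 − 8.611) = 2.9 × 338/329.4 ≈ 2.98 kHz.

2.98 kHz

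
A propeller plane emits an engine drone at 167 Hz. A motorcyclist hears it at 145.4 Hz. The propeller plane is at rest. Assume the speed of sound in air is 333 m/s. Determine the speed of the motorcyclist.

f' < f, so the motorcyclist is receding.
f' = f · (v − v_o)/v ⇒ v_o = v · |f'/f − 1|.
v_o = 333 × |145.4/167 − 1| = 333 × 0.1293 ≈ 43 m/s.

43 m/s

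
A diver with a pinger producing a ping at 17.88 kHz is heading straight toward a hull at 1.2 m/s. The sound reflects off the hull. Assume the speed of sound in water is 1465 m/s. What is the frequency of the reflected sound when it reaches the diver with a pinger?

The hull receives the sound from a moving source: f₁ = f₀ · v/(v − v_e) = 17.88 × 1465/1463.8 ≈ 17.89 kHz.
On the return leg the diver with a pinger is a moving observer: f₂ = f₁ · (v + v_e)/v = 17.89 × 1466.2/1465 ≈ 17.91 kHz.

17.91 kHz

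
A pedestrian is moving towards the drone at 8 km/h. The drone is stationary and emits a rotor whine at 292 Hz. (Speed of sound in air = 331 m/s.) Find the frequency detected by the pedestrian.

8 km/h = 2.222 m/s.
Only the observer moves, toward the source, so f' = f · (v + v_o)/v.
f' = 292 × (331 + 2.222)/331 = 292 × 333.22/331 ≈ 294 Hz.

294 Hz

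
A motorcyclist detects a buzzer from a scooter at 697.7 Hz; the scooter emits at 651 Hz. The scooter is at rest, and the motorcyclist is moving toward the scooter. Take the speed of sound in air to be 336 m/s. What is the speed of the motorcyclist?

f' = f · (v + v_o)/v ⇒ v_o = v · |f'/f − 1|.
v_o = 336 × |697.7/651 − 1| = 336 × 0.07174 ≈ 24.1 m/s.

24.1 m/s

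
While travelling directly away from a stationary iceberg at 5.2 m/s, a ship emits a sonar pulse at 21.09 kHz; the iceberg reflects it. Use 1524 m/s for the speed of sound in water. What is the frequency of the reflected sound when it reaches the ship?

The iceberg receives the sound from a moving source: f₁ = f₀ · v/(v + v_e) = 21.09 × 1524/1529.2 ≈ 21.0 kHz.
On the return leg the ship is a moving observer: f₂ = f₁ · (v − v_e)/v = 21.0 × 1518.8/1524 ≈ 20.9 kHz.
Equivalently f₂ = f₀ · (v − v_e)/(v + v_e).

20.9 kHz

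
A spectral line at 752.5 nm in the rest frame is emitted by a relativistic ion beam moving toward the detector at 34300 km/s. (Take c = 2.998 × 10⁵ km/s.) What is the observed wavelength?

β = v/c = 34300/299800 = 0.1144.
Relativistic Doppler for wavelength: λ' = λ₀ · √((1 − β)/(1 + β)).
λ' = 752.5 × √(0.8856/1.1144) = 752.5 × 0.89144 ≈ 670.8 nm.

670.8 nm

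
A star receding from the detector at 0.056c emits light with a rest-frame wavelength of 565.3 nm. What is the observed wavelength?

597.9 nm

Relativistic Doppler for wavelength: λ' = λ₀ · √((1 + β)/(1 − β)).
λ' = 565.3 × √(1.0560/0.9440) = 565.3 × 1.05766 ≈ 597.9 nm.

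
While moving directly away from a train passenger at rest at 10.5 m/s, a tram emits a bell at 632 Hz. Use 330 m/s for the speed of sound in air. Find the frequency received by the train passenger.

Moving source, stationary observer: f' = f · v/(v + v_s) since the source is receding.
f' = 632 × 330/(330 + 10.5) = 632 × 330/340.5 ≈ 613 Hz.

613 Hz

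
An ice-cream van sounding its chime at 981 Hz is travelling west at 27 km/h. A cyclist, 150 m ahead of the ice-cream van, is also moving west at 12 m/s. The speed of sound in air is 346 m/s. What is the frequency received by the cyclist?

27 km/h = 7.5 m/s.
The cyclist is ahead, so the ice-cream van is moving toward it while the cyclist is moving away from the ice-cream van.
General Doppler shift: f' = f · (v − v_o)/(v − v_s).
f' = 981 × (346 − 12)/(346 − 7.5) = 981 × 334/338.5 ≈ 968 Hz.

968 Hz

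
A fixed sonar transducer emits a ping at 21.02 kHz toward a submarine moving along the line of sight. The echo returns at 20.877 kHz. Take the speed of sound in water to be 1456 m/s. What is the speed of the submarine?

5.0 m/s

Double Doppler shift off a moving reflector: f₂ = f₀ · (v + u)/(v − u) (u > 0 toward emitter).
Rearranging, u = v · (f₂ − f₀)/(f₂ + f₀) = 1456 × -0.143/41.897 ≈ -5.0 m/s.
So the submarine is moving at 5.0 m/s away from the emitter.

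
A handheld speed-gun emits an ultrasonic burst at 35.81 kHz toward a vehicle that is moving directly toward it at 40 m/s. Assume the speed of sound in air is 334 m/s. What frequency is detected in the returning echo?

45.6 kHz

The vehicle first receives the wave as a moving observer: f₁ = f₀ · (v + u)/v = 35.81 × (334 + 40)/334 ≈ 40.1 kHz.
On reflection it acts as a source moving toward the stationary detector: f₂ = f₁ · v/(v − u) = 40.1 × 334/294 ≈ 45.6 kHz.
Equivalently f₂ = f₀ · (v + u)/(v − u).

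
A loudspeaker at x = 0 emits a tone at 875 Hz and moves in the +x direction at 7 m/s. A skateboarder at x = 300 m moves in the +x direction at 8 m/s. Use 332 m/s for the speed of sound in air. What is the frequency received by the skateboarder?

The observer lies on the +x side, so the source is heading toward the observer and the observer is heading away from the source.
Both move, so f' = f · (v − v_o)/(v − v_s).
f' = 875 × (332 − 8)/(332 − 7) = 875 × 324/325 ≈ 872 Hz.

872 Hz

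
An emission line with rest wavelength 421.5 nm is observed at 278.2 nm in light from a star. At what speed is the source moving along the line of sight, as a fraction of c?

λ'/λ₀ = 0.6600 < 1 (blueshift), so the source is approaching.
λ'/λ₀ = √((1 − β)/(1 + β)) for an approaching source ⇒ β = (1 − r²)/(1 + r²) with r = λ'/λ₀.
β = (1 − 0.4356)/(1 + 0.4356) ≈ 0.393.

0.393c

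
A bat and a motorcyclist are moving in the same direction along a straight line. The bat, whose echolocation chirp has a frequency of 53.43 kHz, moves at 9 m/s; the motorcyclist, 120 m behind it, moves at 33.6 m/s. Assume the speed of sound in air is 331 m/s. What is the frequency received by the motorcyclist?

The motorcyclist is behind, so the bat is moving away from it while the motorcyclist is moving toward the bat.
With source receding and observer approaching, f' = f · (v + v_o)/(v + v_s).
f' = 53.43 × (331 + 33.6)/(331 + 9) = 53.43 × 364.6/340 ≈ 57.3 kHz.

57.3 kHz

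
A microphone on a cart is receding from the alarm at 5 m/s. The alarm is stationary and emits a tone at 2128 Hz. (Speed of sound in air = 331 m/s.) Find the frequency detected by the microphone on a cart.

Moving observer, stationary source: f' = f · (v − v_o)/v.
f' = 2128 × (331 − 5)/331 = 2128 × 326/331 ≈ 2096 Hz.

2096 Hz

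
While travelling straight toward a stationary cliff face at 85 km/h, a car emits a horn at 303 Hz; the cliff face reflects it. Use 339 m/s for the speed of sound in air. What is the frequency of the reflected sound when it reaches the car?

85 km/h = 23.61 m/s.
The cliff face receives the sound from a moving source: f₁ = f₀ · v/(v − v_e) = 303 × 339/315.39 ≈ 326 Hz.
On the return leg the car is a moving observer: f₂ = f₁ · (v + v_e)/v = 326 × 362.61/339 ≈ 348 Hz.
Equivalently f₂ = f₀ · (v + v_e)/(v − v_e).

348 Hz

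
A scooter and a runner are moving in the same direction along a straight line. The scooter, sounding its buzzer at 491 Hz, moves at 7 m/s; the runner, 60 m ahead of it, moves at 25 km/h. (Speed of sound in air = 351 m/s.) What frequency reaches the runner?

25 km/h = 6.944 m/s.
The runner is ahead, so the scooter is moving toward it while the runner is moving away from the scooter.
General Doppler shift: f' = f · (v − v_o)/(v − v_s).
f' = 491 × (351 − 6.944)/(351 − 7) = 491 × 344.06/344 ≈ 491 Hz.

491 Hz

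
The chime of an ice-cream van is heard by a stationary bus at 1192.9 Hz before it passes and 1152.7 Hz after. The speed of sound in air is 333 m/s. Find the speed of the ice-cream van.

5.7 m/s

f₁/f₂ = (v + v_s)/(v − v_s), so v_s = v · (f₁ − f₂)/(f₁ + f₂).
v_s = 333 × (1192.9 − 1152.7)/(1192.9 + 1152.7) = 333 × 40.2/2345.6 ≈ 5.7 m/s.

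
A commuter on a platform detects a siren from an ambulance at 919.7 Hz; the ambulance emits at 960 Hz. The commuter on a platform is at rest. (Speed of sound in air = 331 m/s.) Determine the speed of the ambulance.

14.5 m/s

f' < f, so the ambulance is receding.
f' = f · v/(v + v_s) ⇒ v_s = v · |1 − f/f'|.
v_s = 331 × |1 − 960/919.7| = 331 × 0.04382 ≈ 14.5 m/s.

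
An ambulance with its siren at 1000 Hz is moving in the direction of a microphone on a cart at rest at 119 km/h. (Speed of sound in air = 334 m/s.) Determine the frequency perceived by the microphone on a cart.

119 km/h = 33.06 m/s.
Moving source, stationary observer: f' = f · v/(v − v_s) since the source is approaching.
f' = 1000 × 334/(334 − 33.06) = 1000 × 334/300.9 ≈ 1110 Hz.

1110 Hz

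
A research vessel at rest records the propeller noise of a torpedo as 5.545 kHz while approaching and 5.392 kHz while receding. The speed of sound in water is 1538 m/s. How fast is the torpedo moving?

f₁/f₂ = (v + v_s)/(v − v_s), so v_s = v · (f₁ − f₂)/(f₁ + f₂).
v_s = 1538 × (5.545 − 5.392)/(5.545 + 5.392) = 1538 × 0.153/10.937 ≈ 21.5 m/s.

21.5 m/s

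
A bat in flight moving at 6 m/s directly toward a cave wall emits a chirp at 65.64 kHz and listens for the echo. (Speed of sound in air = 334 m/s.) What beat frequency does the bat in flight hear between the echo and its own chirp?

The cave wall receives the sound from a moving source: f₁ = f₀ · v/(v − v_e) = 65.64 × 334/328 ≈ 66.84 kHz.
On the return leg the bat in flight is a moving observer: f₂ = f₁ · (v + v_e)/v = 66.84 × 340/334 ≈ 68.04 kHz.
Equivalently f₂ = f₀ · (v + v_e)/(v − v_e).
Beat against the emitted tone (with f₀ = 65640 Hz): |f₂ − f₀| = 2v_e·f₀/(v − v_e) = 2 × 6 × 65640/328 ≈ 2401 Hz.

2401 Hz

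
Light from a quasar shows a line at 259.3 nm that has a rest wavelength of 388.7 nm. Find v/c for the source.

λ'/λ₀ = 0.6671 < 1 (blueshift), so the source is approaching.
λ'/λ₀ = √((1 − β)/(1 + β)) for an approaching source ⇒ β = (1 − r²)/(1 + r²) with r = λ'/λ₀.
β = (1 − 0.4450)/(1 + 0.4450) ≈ 0.384.

0.384c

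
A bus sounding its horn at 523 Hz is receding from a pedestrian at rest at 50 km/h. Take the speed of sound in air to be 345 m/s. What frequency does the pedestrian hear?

50 km/h = 13.89 m/s.
Only the source moves, away from the listener, so f' = f · v/(v + v_s).
f' = 523 × 345/(345 + 13.89) = 523 × 345/358.9 ≈ 503 Hz.

503 Hz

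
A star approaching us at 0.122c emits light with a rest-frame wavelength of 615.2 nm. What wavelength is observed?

544.2 nm

Relativistic Doppler for wavelength: λ' = λ₀ · √((1 − β)/(1 + β)).
λ' = 615.2 × √(0.8780/1.1220) = 615.2 × 0.88461 ≈ 544.2 nm.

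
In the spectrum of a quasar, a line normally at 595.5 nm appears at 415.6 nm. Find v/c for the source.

λ'/λ₀ = 0.6979 < 1 (blueshift), so the source is approaching.
λ'/λ₀ = √((1 − β)/(1 + β)) for an approaching source ⇒ β = (1 − r²)/(1 + r²) with r = λ'/λ₀.
β = (1 − 0.4871)/(1 + 0.4871) ≈ 0.345.

0.345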